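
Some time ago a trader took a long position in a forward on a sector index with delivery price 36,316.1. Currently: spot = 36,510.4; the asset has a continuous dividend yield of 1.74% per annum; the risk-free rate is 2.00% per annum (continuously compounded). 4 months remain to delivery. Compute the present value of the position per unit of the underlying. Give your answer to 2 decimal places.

224.45

Current fair forward for the remaining 4 months: F = S·e^((r − q)·T), (r − q) = 0.0200 − 0.0174 = 0.0026
F = 36510.4 · e^(0.0026 × 4/12) = 36510.4 × 1.00086704 = 36542.0560
Value of long forward = (F − K)·e^(−rT) = (36542.0560 − 36316.1) · e^(−0.0200·4/12)
= 225.9560 × 0.99335551 = 224.45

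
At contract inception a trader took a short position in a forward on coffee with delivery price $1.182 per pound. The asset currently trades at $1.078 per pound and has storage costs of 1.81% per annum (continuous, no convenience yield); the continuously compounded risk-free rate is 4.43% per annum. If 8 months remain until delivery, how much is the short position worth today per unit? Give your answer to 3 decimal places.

Current fair forward for the remaining 8 months: F = S·e^((r + u)·T), (r + u) = 0.0443 + 0.0181 = 0.0624
F = 1.078 · e^(0.0624 × 8/12) = 1.078 × 1.042477 = 1.1238
Value of long forward = (F − K)·e^(−rT) = (1.1238 − 1.182) · e^(−0.0443·8/12)
= -0.0582 × 0.970899 = -0.057
Short position value = −(long value) = $0.057

$0.057 per pound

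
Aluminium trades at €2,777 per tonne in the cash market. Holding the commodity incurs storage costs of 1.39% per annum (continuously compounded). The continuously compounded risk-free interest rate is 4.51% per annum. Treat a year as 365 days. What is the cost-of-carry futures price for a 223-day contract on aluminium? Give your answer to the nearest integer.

€2,879 per tonne

Net carry = r + u − y = 0.0451 + 0.0139 − 0.0000 = 0.0590
F = S·e^((r+u−y)T) = 2777 · e^(0.0590 × 223/365) = 2777 · e^0.036047
= 2777 × 1.036705 = €2,879 per tonne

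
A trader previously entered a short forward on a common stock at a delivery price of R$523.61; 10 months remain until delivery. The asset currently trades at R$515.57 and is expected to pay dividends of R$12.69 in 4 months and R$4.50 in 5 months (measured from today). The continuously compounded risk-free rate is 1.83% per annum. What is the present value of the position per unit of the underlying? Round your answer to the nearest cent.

R$17.19

PV(remaining dividends) I = 12.69·e^(−0.0183·4/12) + 4.50·e^(−0.0183·5/12) = 17.0786
Current forward F = (S − I)·e^(rT) = (515.57 − 17.0786)·e^(0.0183·10/12) = 498.4914 × 1.015367 = 506.1517
Value (long) = (F − K)·e^(−rT) = (506.1517 − 523.61) × 0.984866 = -17.1941
Short position value = −(long value) = R$17.19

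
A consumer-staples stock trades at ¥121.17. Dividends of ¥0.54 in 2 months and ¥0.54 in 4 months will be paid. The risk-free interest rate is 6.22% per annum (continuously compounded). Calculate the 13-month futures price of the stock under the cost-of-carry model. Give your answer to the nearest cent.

¥128.48

PV(dividends) I = 0.54·e^(−0.0622·2/12) + 0.54·e^(−0.0622·4/12)
I = 0.5344 + 0.5289 = 1.0633
F = (S − I)·e^(rT) = (121.17 − 1.0633) · e^(0.0622·13/12)
= 120.1067 · e^0.067383 = 120.1067 × 1.069705 = ¥128.48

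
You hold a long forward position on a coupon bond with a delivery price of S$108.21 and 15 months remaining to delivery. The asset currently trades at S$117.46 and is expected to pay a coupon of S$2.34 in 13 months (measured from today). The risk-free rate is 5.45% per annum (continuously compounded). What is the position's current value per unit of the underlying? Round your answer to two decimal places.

PV(remaining coupons) I = 2.34·e^(−0.0545·13/12) = 2.2058
Current forward F = (S − I)·e^(rT) = (117.46 − 2.2058)·e^(0.0545·15/12) = 115.2542 × 1.070499 = 123.3795
Value (long) = (F − K)·e^(−rT) = (123.3795 − 108.21) × 0.934144 = 14.1705
Value = S$14.17

S$14.17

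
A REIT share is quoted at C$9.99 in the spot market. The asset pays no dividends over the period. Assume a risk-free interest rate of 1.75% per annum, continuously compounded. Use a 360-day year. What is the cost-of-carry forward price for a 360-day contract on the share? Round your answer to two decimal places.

F = S·e^(rT) = 9.99 · e^(0.0175 × 360/360)
= 9.99 · e^0.017500 = 9.99 × 1.017654
F = C$10.17

C$10.17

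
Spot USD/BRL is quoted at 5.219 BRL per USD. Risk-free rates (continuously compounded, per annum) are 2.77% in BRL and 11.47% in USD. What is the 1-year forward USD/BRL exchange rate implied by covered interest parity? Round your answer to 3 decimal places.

F = S·e^((r_BRL − r_USD)T) = 5.219 · e^((0.0277 − 0.1147) × 1)
= 5.219 · e^-0.087000 = 5.219 × 0.916677
F = 4.784 BRL per USD

4.784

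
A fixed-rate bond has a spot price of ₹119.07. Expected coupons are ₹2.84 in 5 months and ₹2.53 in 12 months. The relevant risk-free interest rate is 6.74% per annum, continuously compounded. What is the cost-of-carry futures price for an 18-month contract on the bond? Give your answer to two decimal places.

₹126.07

PV(coupons) I = 2.84·e^(−0.0674·5/12) + 2.53·e^(−0.0674·12/12)
I = 2.7614 + 2.3651 = 5.1265
F = (S − I)·e^(rT) = (119.07 − 5.1265) · e^(0.0674·18/12)
= 113.9435 · e^0.101100 = 113.9435 × 1.106387 = ₹126.07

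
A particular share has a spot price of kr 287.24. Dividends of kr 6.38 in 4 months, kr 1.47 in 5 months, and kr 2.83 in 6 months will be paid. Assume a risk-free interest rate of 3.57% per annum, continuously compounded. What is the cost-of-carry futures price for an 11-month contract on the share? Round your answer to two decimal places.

kr 285.91

PV(dividends) I = 6.38·e^(−0.0357·4/12) + 1.47·e^(−0.0357·5/12) + 2.83·e^(−0.0357·6/12)
I = 6.3045 + 1.4483 + 2.7799 = 10.5327
F = (S − I)·e^(rT) = (287.24 − 10.5327) · e^(0.0357·11/12)
= 276.7073 · e^0.032725 = 276.7073 × 1.033266 = kr 285.91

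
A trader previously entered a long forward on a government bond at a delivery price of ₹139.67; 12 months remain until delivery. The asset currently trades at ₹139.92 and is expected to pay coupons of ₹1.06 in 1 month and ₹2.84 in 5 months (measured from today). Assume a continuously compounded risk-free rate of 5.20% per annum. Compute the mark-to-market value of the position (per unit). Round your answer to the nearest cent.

PV(remaining coupons) I = 1.06·e^(−0.0520·1/12) + 2.84·e^(−0.0520·5/12) = 3.8345
Current forward F = (S − I)·e^(rT) = (139.92 − 3.8345)·e^(0.0520·12/12) = 136.0855 × 1.053376 = 143.3492
Value (long) = (F − K)·e^(−rT) = (143.3492 − 139.67) × 0.949329 = 3.4928
Value = ₹3.49

₹3.49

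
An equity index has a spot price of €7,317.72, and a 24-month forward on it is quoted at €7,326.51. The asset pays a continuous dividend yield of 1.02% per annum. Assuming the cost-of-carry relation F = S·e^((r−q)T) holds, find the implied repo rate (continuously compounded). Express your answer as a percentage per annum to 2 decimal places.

From F = S·e^((r−q)T): (r − q) = ln(F/S)/T
ln(7326.51/7317.72) = ln(1.001201) = 0.001200
(r − q) = 0.001200 / (24/12) = 0.000600
r = ln(F/S)/T + q = 0.000600 + 0.0102 = 0.010800
r = 1.08%

1.08%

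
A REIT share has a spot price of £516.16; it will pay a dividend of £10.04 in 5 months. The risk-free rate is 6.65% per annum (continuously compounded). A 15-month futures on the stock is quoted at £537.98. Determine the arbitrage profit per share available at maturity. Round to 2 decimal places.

PV(dividends) I = 10.04·e^(−0.0665·5/12) = 9.7656
Fair futures F* = (S − I)·e^(rT) = (516.16 − 9.7656)·e^0.083125 = 506.3944 × 1.086678 = 550.2877
Market £537.98 < fair 550.2877: forward underpriced → reverse cash-and-carry (short the stock, invest proceeds at r, pay the dividends, go long the forward).
Profit at T = |F_mkt − F*| = |537.98 − 550.2877| = £12.31 per share

£12.31 per share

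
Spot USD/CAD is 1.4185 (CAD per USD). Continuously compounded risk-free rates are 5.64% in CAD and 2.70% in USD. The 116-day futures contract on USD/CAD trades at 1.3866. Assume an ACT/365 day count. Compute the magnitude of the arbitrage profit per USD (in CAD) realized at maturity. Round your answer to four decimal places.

0.0452 per USD (in CAD)

Fair futures: F* = S·e^(carry·T), with carry = (r_CAD − r_USD) = 0.0564 − 0.0270 = 0.0294
F* = 1.4185 · e^(0.0294 × 116/365) = 1.4185 · e^0.009344 = 1.4185 × 1.009388 = 1.4318
Market 1.3866 < fair 1.4318: forward underpriced → reverse cash-and-carry (short spot, go long the forward).
At maturity, profit = |F_mkt − F*| = |1.3866 − 1.4318| = 0.0452 per USD (in CAD)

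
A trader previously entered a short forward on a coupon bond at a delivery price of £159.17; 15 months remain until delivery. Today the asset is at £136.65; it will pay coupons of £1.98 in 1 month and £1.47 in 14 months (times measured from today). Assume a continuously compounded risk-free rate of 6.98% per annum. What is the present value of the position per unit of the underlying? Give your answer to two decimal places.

PV(remaining coupons) I = 1.98·e^(−0.0698·1/12) + 1.47·e^(−0.0698·14/12) = 3.3236
Current forward F = (S − I)·e^(rT) = (136.65 − 3.3236)·e^(0.0698·15/12) = 133.3264 × 1.091169 = 145.4816
Value (long) = (F − K)·e^(−rT) = (145.4816 − 159.17) × 0.916448 = -12.5447
Short position value = −(long value) = £12.54

£12.54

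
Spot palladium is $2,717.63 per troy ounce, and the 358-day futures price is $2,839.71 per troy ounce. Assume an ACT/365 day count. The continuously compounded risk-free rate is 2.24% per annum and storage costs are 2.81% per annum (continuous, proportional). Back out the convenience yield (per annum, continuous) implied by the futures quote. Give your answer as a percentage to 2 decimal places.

F = S·e^((r+u−y)T) ⇒ (r+u−y) = ln(F/S)/T
ln(2839.71/2717.63) = 0.043942; /T ⇒ 0.044801
y = r + u − ln(F/S)/T = 0.0224 + 0.0281 − 0.044801 = 0.005699
y = 0.57%

0.57%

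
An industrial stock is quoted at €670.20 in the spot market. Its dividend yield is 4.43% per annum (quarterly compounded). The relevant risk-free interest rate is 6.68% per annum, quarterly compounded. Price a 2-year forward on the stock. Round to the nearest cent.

€700.62

F = S · (1+r/4)^(4T) / (1+q/4)^(4T)
= 670.20 × 1.141675 / 1.092111 = 670.20 × 1.045384
F = €700.62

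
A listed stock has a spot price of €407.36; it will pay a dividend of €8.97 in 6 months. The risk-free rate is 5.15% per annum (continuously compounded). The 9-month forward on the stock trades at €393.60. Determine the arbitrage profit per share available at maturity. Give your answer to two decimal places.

PV(dividends) I = 8.97·e^(−0.0515·6/12) = 8.7420
Fair forward F* = (S − I)·e^(rT) = (407.36 − 8.7420)·e^0.038625 = 398.6180 × 1.039381 = 414.3160
Market €393.60 < fair 414.3160: forward underpriced → reverse cash-and-carry (short the stock, invest proceeds at r, pay the dividends, go long the forward).
Profit at T = |F_mkt − F*| = |393.60 − 414.3160| = €20.72 per share

€20.72 per share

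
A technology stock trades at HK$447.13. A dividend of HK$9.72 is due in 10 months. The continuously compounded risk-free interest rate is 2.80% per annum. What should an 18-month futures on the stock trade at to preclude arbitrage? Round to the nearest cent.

PV(dividends) I = 9.72·e^(−0.0280·10/12)
I = 9.4958
F = (S − I)·e^(rT) = (447.13 − 9.4958) · e^(0.0280·18/12)
= 437.6342 · e^0.042000 = 437.6342 × 1.042894 = HK$456.41

HK$456.41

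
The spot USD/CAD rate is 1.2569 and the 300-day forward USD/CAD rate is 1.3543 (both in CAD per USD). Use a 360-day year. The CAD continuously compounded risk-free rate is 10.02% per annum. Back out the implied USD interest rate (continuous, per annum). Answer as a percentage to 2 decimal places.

1.06%

F = S·e^((r_CAD − r_USD)T) ⇒ r_USD = r_CAD − ln(F/S)/T
ln(1.3543/1.2569) = 0.074636; /(300/360) = 0.089563
r_USD = 0.1002 − 0.089563 = 0.010637
r_USD = 1.06%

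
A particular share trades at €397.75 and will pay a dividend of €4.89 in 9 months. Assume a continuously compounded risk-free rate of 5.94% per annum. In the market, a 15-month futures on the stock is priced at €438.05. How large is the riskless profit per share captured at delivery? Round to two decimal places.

€14.68 per share

PV(dividends) I = 4.89·e^(−0.0594·9/12) = 4.6769
Fair futures F* = (S − I)·e^(rT) = (397.75 − 4.6769)·e^0.074250 = 393.0731 × 1.077076 = 423.3696
Market €438.05 > fair 423.3696: forward overpriced → cash-and-carry (borrow at r, buy the stock and collect the dividends, short the forward).
Profit at T = |F_mkt − F*| = |438.05 − 423.3696| = €14.68 per share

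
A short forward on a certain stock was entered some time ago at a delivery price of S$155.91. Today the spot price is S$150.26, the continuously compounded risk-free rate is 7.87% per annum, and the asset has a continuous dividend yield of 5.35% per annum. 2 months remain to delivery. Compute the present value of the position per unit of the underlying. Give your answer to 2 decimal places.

S$4.95

Current fair forward for the remaining 2 months: F = S·e^((r − q)·T), (r − q) = 0.0787 − 0.0535 = 0.0252
F = 150.26 · e^(0.0252 × 2/12) = 150.26 × 1.004209 = 150.8924
Value of long forward = (F − K)·e^(−rT) = (150.8924 − 155.91) · e^(−0.0787·2/12)
= -5.0176 × 0.986969 = -4.95
Short position value = −(long value) = S$4.95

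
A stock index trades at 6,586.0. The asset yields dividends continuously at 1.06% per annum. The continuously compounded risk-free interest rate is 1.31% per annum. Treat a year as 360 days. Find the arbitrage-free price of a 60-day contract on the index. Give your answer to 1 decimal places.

F = S·e^((r − q)T) = 6586.0 · e^((0.0131 − 0.0106) × 60/360)
= 6586.0 · e^0.000417 = 6586.0 × 1.000417
F = 6,588.7

6,588.7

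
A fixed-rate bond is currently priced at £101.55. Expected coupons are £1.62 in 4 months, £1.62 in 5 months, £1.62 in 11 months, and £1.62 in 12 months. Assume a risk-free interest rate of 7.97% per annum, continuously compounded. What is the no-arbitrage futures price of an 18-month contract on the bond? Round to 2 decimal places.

PV(coupons) I = 1.62·e^(−0.0797·4/12) + 1.62·e^(−0.0797·5/12) + 1.62·e^(−0.0797·11/12) + 1.62·e^(−0.0797·12/12)
I = 1.5775 + 1.5671 + 1.5059 + 1.4959 = 6.1464
F = (S − I)·e^(rT) = (101.55 − 6.1464) · e^(0.0797·18/12)
= 95.4036 · e^0.119550 = 95.4036 × 1.126990 = £107.52

£107.52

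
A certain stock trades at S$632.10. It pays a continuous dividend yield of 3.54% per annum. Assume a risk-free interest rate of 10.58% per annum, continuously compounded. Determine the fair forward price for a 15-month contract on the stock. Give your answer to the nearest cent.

S$690.25

F = S·e^((r − q)T) = 632.10 · e^((0.1058 − 0.0354) × 15/12)
= 632.10 · e^0.088000 = 632.10 × 1.091988
F = S$690.25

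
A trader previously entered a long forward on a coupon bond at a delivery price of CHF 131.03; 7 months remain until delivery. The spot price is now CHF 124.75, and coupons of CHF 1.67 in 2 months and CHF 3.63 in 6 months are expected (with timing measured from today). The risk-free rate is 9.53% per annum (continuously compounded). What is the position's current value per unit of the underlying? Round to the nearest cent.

-CHF 4.30

PV(remaining coupons) I = 1.67·e^(−0.0953·2/12) + 3.63·e^(−0.0953·6/12) = 5.1048
Current forward F = (S − I)·e^(rT) = (124.75 − 5.1048)·e^(0.0953·7/12) = 119.6452 × 1.057166 = 126.4848
Value (long) = (F − K)·e^(−rT) = (126.4848 − 131.03) × 0.945925 = -4.2994
Value = -CHF 4.30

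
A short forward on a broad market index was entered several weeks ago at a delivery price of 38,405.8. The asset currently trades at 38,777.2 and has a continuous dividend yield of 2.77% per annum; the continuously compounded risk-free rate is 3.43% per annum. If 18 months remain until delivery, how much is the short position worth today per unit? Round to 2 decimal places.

-719.23

Current fair forward for the remaining 18 months: F = S·e^((r − q)·T), (r − q) = 0.0343 − 0.0277 = 0.0066
F = 38777.2 · e^(0.0066 × 18/12) = 38777.2 × 1.00994917 = 39163.0010
Value of long forward = (F − K)·e^(−rT) = (39163.0010 − 38405.8) · e^(−0.0343·18/12)
= 757.2010 × 0.94985114 = 719.23
Short position value = −(long value) = -719.23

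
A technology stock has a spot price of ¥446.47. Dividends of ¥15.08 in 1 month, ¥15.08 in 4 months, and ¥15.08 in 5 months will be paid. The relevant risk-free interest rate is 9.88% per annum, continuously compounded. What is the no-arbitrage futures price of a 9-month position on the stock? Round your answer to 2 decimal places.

¥433.40

PV(dividends) I = 15.08·e^(−0.0988·1/12) + 15.08·e^(−0.0988·4/12) + 15.08·e^(−0.0988·5/12)
I = 14.9564 + 14.5915 + 14.4718 = 44.0197
F = (S − I)·e^(rT) = (446.47 − 44.0197) · e^(0.0988·9/12)
= 402.4503 · e^0.074100 = 402.4503 × 1.076914 = ¥433.40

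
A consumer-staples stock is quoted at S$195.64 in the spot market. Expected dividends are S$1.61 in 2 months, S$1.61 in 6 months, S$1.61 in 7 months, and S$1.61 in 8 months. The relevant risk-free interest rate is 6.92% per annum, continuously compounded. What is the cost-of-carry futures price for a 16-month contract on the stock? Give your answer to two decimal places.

S$207.72

PV(dividends) I = 1.61·e^(−0.0692·2/12) + 1.61·e^(−0.0692·6/12) + 1.61·e^(−0.0692·7/12) + 1.61·e^(−0.0692·8/12)
I = 1.5915 + 1.5552 + 1.5463 + 1.5374 = 6.2304
F = (S − I)·e^(rT) = (195.64 − 6.2304) · e^(0.0692·16/12)
= 189.4096 · e^0.092267 = 189.4096 × 1.096658 = S$207.72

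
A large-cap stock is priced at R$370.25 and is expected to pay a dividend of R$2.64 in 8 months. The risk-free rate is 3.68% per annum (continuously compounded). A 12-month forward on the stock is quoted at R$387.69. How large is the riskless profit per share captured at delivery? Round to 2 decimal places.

PV(dividends) I = 2.64·e^(−0.0368·8/12) = 2.5760
Fair forward F* = (S − I)·e^(rT) = (370.25 − 2.5760)·e^0.036800 = 367.6740 × 1.037486 = 381.4566
Market R$387.69 > fair 381.4566: forward overpriced → cash-and-carry (borrow at r, buy the stock and collect the dividends, short the forward).
Profit at T = |F_mkt − F*| = |387.69 − 381.4566| = R$6.23 per share

R$6.23 per share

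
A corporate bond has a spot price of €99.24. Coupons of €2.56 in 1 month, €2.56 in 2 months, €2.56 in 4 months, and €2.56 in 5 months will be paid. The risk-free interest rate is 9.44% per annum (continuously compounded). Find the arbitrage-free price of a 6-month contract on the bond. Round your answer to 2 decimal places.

PV(coupons) I = 2.56·e^(−0.0944·1/12) + 2.56·e^(−0.0944·2/12) + 2.56·e^(−0.0944·4/12) + 2.56·e^(−0.0944·5/12)
I = 2.5399 + 2.5200 + 2.4807 + 2.4613 = 10.0019
F = (S − I)·e^(rT) = (99.24 − 10.0019) · e^(0.0944·6/12)
= 89.2381 · e^0.047200 = 89.2381 × 1.048332 = €93.55

€93.55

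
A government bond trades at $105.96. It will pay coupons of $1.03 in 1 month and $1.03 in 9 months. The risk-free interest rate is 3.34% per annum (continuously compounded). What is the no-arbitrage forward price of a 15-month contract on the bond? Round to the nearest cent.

$108.36

PV(coupons) I = 1.03·e^(−0.0334·1/12) + 1.03·e^(−0.0334·9/12)
I = 1.0271 + 1.0045 = 2.0316
F = (S − I)·e^(rT) = (105.96 − 2.0316) · e^(0.0334·15/12)
= 103.9284 · e^0.041750 = 103.9284 × 1.042634 = $108.36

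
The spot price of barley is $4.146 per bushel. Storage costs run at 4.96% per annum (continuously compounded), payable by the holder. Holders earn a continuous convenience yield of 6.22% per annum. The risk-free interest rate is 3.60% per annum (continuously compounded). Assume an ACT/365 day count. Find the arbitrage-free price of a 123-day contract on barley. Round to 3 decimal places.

Net carry = r + u − y = 0.0360 + 0.0496 − 0.0622 = 0.0234
F = S·e^((r+u−y)T) = 4.146 · e^(0.0234 × 123/365) = 4.146 · e^0.007885
= 4.146 × 1.007916 = $4.179 per bushel

$4.179 per bushel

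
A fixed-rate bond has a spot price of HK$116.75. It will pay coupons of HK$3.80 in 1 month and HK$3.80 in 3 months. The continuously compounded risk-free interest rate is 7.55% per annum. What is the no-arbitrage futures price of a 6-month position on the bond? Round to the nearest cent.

HK$113.45

PV(coupons) I = 3.80·e^(−0.0755·1/12) + 3.80·e^(−0.0755·3/12)
I = 3.7762 + 3.7289 = 7.5051
F = (S − I)·e^(rT) = (116.75 − 7.5051) · e^(0.0755·6/12)
= 109.2449 · e^0.037750 = 109.2449 × 1.038472 = HK$113.45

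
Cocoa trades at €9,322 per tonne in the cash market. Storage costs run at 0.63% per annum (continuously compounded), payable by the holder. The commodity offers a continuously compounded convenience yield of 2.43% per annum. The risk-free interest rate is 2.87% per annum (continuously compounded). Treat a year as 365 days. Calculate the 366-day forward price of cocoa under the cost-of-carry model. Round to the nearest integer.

€9,423 per tonne

Net carry = r + u − y = 0.0287 + 0.0063 − 0.0243 = 0.0107
F = S·e^((r+u−y)T) = 9322 · e^(0.0107 × 366/365) = 9322 · e^0.010729
= 9322 × 1.010787 = €9,423 per tonne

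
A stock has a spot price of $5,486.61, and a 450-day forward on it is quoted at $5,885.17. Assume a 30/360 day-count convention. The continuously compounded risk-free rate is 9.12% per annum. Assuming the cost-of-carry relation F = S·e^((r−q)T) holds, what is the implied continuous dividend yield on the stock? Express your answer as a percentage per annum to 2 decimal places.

From F = S·e^((r−q)T): (r − q) = ln(F/S)/T
ln(5885.17/5486.61) = ln(1.072642) = 0.070125
(r − q) = 0.070125 / (450/360) = 0.056100
q = r − ln(F/S)/T = 0.0912 − 0.056100 = 0.035100
q = 3.51%

3.51%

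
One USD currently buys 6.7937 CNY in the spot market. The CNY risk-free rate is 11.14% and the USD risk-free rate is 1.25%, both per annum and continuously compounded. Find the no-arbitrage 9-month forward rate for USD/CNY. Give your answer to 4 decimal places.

F = S·e^((r_CNY − r_USD)T) = 6.7937 · e^((0.1114 − 0.0125) × 9/12)
= 6.7937 · e^0.074175 = 6.7937 × 1.076995
F = 7.3168 CNY per USD

7.3168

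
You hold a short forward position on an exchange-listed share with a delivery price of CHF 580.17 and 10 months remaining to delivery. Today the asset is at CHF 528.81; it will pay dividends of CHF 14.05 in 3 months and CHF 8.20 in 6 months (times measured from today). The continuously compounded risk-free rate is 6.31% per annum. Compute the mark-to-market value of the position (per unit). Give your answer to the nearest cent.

PV(remaining dividends) I = 14.05·e^(−0.0631·3/12) + 8.20·e^(−0.0631·6/12) = 21.7754
Current forward F = (S − I)·e^(rT) = (528.81 − 21.7754)·e^(0.0631·10/12) = 507.0346 × 1.053990 = 534.4094
Value (long) = (F − K)·e^(−rT) = (534.4094 − 580.17) × 0.948775 = -43.4165
Short position value = −(long value) = CHF 43.42

CHF 43.42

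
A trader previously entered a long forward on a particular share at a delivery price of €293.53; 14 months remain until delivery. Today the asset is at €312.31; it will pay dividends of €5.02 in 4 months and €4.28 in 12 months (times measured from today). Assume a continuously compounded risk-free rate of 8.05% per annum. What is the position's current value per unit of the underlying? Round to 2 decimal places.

PV(remaining dividends) I = 5.02·e^(−0.0805·4/12) + 4.28·e^(−0.0805·12/12) = 8.8361
Current forward F = (S − I)·e^(rT) = (312.31 − 8.8361)·e^(0.0805·14/12) = 303.4739 × 1.098468 = 333.3564
Value (long) = (F − K)·e^(−rT) = (333.3564 − 293.53) × 0.910359 = 36.2563
Value = €36.26

€36.26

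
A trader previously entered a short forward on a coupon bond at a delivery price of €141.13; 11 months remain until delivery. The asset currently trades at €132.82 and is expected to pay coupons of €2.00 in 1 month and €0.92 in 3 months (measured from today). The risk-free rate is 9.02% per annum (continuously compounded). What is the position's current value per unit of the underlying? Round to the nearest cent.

PV(remaining coupons) I = 2.00·e^(−0.0902·1/12) + 0.92·e^(−0.0902·3/12) = 2.8845
Current forward F = (S − I)·e^(rT) = (132.82 − 2.8845)·e^(0.0902·11/12) = 129.9355 × 1.086198 = 141.1357
Value (long) = (F − K)·e^(−rT) = (141.1357 − 141.13) × 0.920643 = 0.0052
Short position value = −(long value) = -€0.01

-€0.01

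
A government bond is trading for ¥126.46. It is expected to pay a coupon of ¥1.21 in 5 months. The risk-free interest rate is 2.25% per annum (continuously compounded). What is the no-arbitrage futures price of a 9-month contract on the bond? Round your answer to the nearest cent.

PV(coupons) I = 1.21·e^(−0.0225·5/12)
I = 1.1987
F = (S − I)·e^(rT) = (126.46 − 1.1987) · e^(0.0225·9/12)
= 125.2613 · e^0.016875 = 125.2613 × 1.017018 = ¥127.39

¥127.39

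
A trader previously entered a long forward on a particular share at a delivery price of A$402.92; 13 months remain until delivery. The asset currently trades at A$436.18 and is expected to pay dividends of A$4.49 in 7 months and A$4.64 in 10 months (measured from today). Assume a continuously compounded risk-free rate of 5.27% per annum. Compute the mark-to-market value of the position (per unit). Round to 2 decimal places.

PV(remaining dividends) I = 4.49·e^(−0.0527·7/12) + 4.64·e^(−0.0527·10/12) = 8.7947
Current forward F = (S − I)·e^(rT) = (436.18 − 8.7947)·e^(0.0527·13/12) = 427.3853 × 1.058753 = 452.4955
Value (long) = (F − K)·e^(−rT) = (452.4955 − 402.92) × 0.944507 = 46.8244
Value = A$46.82

A$46.82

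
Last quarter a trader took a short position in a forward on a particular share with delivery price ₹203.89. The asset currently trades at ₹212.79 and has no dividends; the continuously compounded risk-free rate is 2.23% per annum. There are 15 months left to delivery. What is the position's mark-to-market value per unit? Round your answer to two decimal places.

Current fair forward for the remaining 15 months: F = S·e^(r·T), r = 0.0223
F = 212.79 · e^(0.0223 × 15/12) = 212.79 × 1.028267 = 218.8049
Value of long forward = (F − K)·e^(−rT) = (218.8049 − 203.89) · e^(−0.0223·15/12)
= 14.9149 × 0.972510 = 14.50
Short position value = −(long value) = -₹14.50

-₹14.50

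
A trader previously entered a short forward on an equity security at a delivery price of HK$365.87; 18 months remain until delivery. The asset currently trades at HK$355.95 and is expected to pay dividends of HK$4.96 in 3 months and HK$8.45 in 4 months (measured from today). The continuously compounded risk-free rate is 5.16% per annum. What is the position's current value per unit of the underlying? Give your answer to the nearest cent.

PV(remaining dividends) I = 4.96·e^(−0.0516·3/12) + 8.45·e^(−0.0516·4/12) = 13.2023
Current forward F = (S − I)·e^(rT) = (355.95 − 13.2023)·e^(0.0516·18/12) = 342.7477 × 1.080474 = 370.3300
Value (long) = (F − K)·e^(−rT) = (370.3300 − 365.87) × 0.925520 = 4.1278
Short position value = −(long value) = -HK$4.13

-HK$4.13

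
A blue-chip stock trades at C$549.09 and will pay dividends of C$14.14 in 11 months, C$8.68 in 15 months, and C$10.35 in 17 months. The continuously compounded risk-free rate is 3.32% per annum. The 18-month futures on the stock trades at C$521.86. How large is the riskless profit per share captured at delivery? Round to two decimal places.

PV(dividends) I = 14.14·e^(−0.0332·11/12) + 8.68·e^(−0.0332·15/12) + 10.35·e^(−0.0332·17/12) = 31.9178
Fair futures F* = (S − I)·e^(rT) = (549.09 − 31.9178)·e^0.049800 = 517.1722 × 1.051061 = 543.5795
Market C$521.86 < fair 543.5795: forward underpriced → reverse cash-and-carry (short the stock, invest proceeds at r, pay the dividends, go long the forward).
Profit at T = |F_mkt − F*| = |521.86 − 543.5795| = C$21.72 per share

C$21.72 per share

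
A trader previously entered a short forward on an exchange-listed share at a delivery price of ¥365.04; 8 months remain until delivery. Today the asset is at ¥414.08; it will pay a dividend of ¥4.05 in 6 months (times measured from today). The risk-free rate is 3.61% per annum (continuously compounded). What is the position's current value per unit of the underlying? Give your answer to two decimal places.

-¥53.74

PV(remaining dividends) I = 4.05·e^(−0.0361·6/12) = 3.9776
Current forward F = (S − I)·e^(rT) = (414.08 − 3.9776)·e^(0.0361·8/12) = 410.1024 × 1.024359 = 420.0921
Value (long) = (F − K)·e^(−rT) = (420.0921 − 365.04) × 0.976221 = 53.7430
Short position value = −(long value) = -¥53.74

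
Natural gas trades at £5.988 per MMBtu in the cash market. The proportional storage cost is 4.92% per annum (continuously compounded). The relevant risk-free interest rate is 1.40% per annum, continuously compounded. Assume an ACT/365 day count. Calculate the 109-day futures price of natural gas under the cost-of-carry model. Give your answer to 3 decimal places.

Net carry = r + u − y = 0.0140 + 0.0492 − 0.0000 = 0.0632
F = S·e^((r+u−y)T) = 5.988 · e^(0.0632 × 109/365) = 5.988 · e^0.018873
= 5.988 × 1.019052 = £6.102 per MMBtu

£6.102 per MMBtu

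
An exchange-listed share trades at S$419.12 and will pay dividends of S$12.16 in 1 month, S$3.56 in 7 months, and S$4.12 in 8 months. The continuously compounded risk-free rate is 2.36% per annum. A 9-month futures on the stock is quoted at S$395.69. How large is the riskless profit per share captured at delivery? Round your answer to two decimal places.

S$10.86 per share

PV(dividends) I = 12.16·e^(−0.0236·1/12) + 3.56·e^(−0.0236·7/12) + 4.12·e^(−0.0236·8/12) = 19.7031
Fair futures F* = (S − I)·e^(rT) = (419.12 − 19.7031)·e^0.017700 = 399.4169 × 1.017858 = 406.5497
Market S$395.69 < fair 406.5497: forward underpriced → reverse cash-and-carry (short the stock, invest proceeds at r, pay the dividends, go long the forward).
Profit at T = |F_mkt − F*| = |395.69 − 406.5497| = S$10.86 per share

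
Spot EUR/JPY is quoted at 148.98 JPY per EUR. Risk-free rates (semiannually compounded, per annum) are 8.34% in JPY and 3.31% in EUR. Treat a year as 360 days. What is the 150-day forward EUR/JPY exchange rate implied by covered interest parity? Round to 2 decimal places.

By covered interest parity, F = S · (1+r_JPY/2)^(2T) / (1+r_EUR/2)^(2T)
= 148.98 × 1.034631 / 1.013773 = 148.98 × 1.020575
F = 152.05 JPY per EUR

152.05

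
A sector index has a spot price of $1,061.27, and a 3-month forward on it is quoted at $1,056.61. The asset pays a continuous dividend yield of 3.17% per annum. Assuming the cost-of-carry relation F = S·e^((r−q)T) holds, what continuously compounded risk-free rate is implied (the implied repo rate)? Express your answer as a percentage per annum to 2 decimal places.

1.41%

From F = S·e^((r−q)T): (r − q) = ln(F/S)/T
ln(1056.61/1061.27) = ln(0.995609) = -0.004401
(r − q) = -0.004401 / (3/12) = -0.017604
r = ln(F/S)/T + q = -0.017604 + 0.0317 = 0.014096
r = 1.41%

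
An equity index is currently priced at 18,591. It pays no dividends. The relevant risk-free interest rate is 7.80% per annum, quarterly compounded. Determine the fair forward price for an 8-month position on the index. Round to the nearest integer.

19,574

F = S · (1+r/4)^(4T)
= 18591 × 1.052849
F = 19,574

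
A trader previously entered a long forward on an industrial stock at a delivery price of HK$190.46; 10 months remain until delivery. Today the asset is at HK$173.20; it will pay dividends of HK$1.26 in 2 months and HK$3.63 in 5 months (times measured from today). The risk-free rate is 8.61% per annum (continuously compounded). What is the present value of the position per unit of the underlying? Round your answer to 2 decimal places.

-HK$8.82

PV(remaining dividends) I = 1.26·e^(−0.0861·2/12) + 3.63·e^(−0.0861·5/12) = 4.7441
Current forward F = (S − I)·e^(rT) = (173.20 − 4.7441)·e^(0.0861·10/12) = 168.4559 × 1.074387 = 180.9868
Value (long) = (F − K)·e^(−rT) = (180.9868 − 190.46) × 0.930764 = -8.8173
Value = -HK$8.82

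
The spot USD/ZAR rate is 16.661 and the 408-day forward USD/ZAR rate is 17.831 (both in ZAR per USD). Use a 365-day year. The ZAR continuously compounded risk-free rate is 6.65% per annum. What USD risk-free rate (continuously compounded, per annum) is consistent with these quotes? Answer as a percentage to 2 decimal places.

0.58%

F = S·e^((r_ZAR − r_USD)T) ⇒ r_USD = r_ZAR − ln(F/S)/T
ln(17.831/16.661) = 0.067868; /(408/365) = 0.060715
r_USD = 0.0665 − 0.060715 = 0.005785
r_USD = 0.58%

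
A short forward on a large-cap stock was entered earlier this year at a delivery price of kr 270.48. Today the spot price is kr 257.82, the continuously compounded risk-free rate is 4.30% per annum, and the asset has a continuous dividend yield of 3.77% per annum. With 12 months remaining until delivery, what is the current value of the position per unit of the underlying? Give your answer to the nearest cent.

Current fair forward for the remaining 12 months: F = S·e^((r − q)·T), (r − q) = 0.0430 − 0.0377 = 0.0053
F = 257.82 · e^(0.0053 × 12/12) = 257.82 × 1.005314 = 259.1901
Value of long forward = (F − K)·e^(−rT) = (259.1901 − 270.48) · e^(−0.0430·12/12)
= -11.2899 × 0.957911 = -10.81
Short position value = −(long value) = kr 10.81

kr 10.81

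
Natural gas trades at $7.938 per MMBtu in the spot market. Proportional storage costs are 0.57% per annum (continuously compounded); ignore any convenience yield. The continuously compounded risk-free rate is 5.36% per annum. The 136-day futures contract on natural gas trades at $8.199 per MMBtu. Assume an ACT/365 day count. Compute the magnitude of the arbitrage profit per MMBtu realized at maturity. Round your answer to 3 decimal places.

Fair futures: F* = S·e^(carry·T), with carry = (r + u) = 0.0536 + 0.0057 = 0.0593
F* = 7.938 · e^(0.0593 × 136/365) = 7.938 · e^0.022095 = 7.938 × 1.022341 = $8.1153
Market $8.199 > fair $8.1153: forward overpriced → cash-and-carry (buy spot, short the forward).
At maturity, profit = |F_mkt − F*| = |8.199 − 8.1153| = $0.084 per MMBtu

$0.084 per MMBtu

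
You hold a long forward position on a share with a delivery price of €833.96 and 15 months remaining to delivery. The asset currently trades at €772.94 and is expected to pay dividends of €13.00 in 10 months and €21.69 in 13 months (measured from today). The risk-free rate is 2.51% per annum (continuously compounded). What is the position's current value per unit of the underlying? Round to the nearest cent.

PV(remaining dividends) I = 13.00·e^(−0.0251·10/12) + 21.69·e^(−0.0251·13/12) = 33.8391
Current forward F = (S − I)·e^(rT) = (772.94 − 33.8391)·e^(0.0251·15/12) = 739.1009 × 1.031872 = 762.6575
Value (long) = (F − K)·e^(−rT) = (762.6575 − 833.96) × 0.969112 = -69.1001
Value = -€69.10

-€69.10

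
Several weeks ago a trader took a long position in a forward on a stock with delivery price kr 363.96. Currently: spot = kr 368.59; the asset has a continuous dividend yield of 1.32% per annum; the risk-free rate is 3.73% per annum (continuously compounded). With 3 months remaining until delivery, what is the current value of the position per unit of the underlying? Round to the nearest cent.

kr 6.79

Current fair forward for the remaining 3 months: F = S·e^((r − q)·T), (r − q) = 0.0373 − 0.0132 = 0.0241
F = 368.59 · e^(0.0241 × 3/12) = 368.59 × 1.006043 = 370.8174
Value of long forward = (F − K)·e^(−rT) = (370.8174 − 363.96) · e^(−0.0373·3/12)
= 6.8574 × 0.990718 = 6.79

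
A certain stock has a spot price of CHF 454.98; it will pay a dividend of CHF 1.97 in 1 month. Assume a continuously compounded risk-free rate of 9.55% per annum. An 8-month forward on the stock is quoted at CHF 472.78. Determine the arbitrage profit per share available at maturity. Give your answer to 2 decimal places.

PV(dividends) I = 1.97·e^(−0.0955·1/12) = 1.9544
Fair forward F* = (S − I)·e^(rT) = (454.98 − 1.9544)·e^0.063667 = 453.0256 × 1.065737 = 482.8061
Market CHF 472.78 < fair 482.8061: forward underpriced → reverse cash-and-carry (short the stock, invest proceeds at r, pay the dividends, go long the forward).
Profit at T = |F_mkt − F*| = |472.78 − 482.8061| = CHF 10.03 per share

CHF 10.03 per share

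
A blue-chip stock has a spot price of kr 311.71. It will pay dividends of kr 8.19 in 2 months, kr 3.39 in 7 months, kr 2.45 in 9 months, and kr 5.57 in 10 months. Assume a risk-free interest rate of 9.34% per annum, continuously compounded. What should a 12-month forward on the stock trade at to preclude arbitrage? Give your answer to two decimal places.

kr 321.68

PV(dividends) I = 8.19·e^(−0.0934·2/12) + 3.39·e^(−0.0934·7/12) + 2.45·e^(−0.0934·9/12) + 5.57·e^(−0.0934·10/12)
I = 8.0635 + 3.2102 + 2.2843 + 5.1529 = 18.7109
F = (S − I)·e^(rT) = (311.71 − 18.7109) · e^(0.0934·12/12)
= 292.9991 · e^0.093400 = 292.9991 × 1.097901 = kr 321.68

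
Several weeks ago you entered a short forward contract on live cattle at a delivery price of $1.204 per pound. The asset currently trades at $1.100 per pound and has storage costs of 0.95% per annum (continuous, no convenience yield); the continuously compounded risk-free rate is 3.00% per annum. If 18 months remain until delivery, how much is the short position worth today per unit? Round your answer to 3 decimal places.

Current fair forward for the remaining 18 months: F = S·e^((r + u)·T), (r + u) = 0.0300 + 0.0095 = 0.0395
F = 1.100 · e^(0.0395 × 18/12) = 1.100 × 1.061040 = 1.1671
Value of long forward = (F − K)·e^(−rT) = (1.1671 − 1.204) · e^(−0.0300·18/12)
= -0.0369 × 0.955997 = -0.035
Short position value = −(long value) = $0.035

$0.035 per pound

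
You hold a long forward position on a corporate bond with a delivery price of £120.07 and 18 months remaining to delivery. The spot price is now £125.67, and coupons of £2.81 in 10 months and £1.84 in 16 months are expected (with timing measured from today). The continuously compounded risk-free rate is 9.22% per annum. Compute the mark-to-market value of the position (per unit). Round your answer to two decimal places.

PV(remaining coupons) I = 2.81·e^(−0.0922·10/12) + 1.84·e^(−0.0922·16/12) = 4.2293
Current forward F = (S − I)·e^(rT) = (125.67 − 4.2293)·e^(0.0922·18/12) = 121.4407 × 1.148320 = 139.4528
Value (long) = (F − K)·e^(−rT) = (139.4528 − 120.07) × 0.870837 = 16.8793
Value = £16.88

£16.88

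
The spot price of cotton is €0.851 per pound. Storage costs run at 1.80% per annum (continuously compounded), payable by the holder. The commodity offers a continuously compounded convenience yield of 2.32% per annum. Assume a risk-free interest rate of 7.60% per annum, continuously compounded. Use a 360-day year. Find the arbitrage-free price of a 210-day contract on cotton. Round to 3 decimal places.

€0.887 per pound

Net carry = r + u − y = 0.0760 + 0.0180 − 0.0232 = 0.0708
F = S·e^((r+u−y)T) = 0.851 · e^(0.0708 × 210/360) = 0.851 · e^0.041300
= 0.851 × 1.042165 = €0.887 per pound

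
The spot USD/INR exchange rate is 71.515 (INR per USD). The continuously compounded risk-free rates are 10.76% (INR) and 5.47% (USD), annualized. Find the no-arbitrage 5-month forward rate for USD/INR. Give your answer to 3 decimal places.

73.109

F = S·e^((r_INR − r_USD)T) = 71.515 · e^((0.1076 − 0.0547) × 5/12)
= 71.515 · e^0.022042 = 71.515 × 1.022287
F = 73.109 INR per USD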